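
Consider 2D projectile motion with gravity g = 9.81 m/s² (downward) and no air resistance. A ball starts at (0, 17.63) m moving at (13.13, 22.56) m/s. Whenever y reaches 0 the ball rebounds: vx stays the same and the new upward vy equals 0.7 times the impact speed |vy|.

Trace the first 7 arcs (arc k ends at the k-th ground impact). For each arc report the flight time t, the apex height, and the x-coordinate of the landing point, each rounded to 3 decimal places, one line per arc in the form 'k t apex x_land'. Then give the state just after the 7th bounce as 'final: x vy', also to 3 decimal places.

Arc 1: start y=17.630, vy=22.560 → t=5.280, apex=43.571, x_land=69.328, impact vy=-29.238
  bounce: vy ← 0.7·29.238 = 20.467
Arc 2: start y=0.000, vy=20.467 → t=4.173, apex=21.350, x_land=124.114, impact vy=-20.467
  bounce: vy ← 0.7·20.467 = 14.327
Arc 3: start y=0.000, vy=14.327 → t=2.921, apex=10.461, x_land=162.464, impact vy=-14.327
  bounce: vy ← 0.7·14.327 = 10.029
Arc 4: start y=0.000, vy=10.029 → t=2.045, apex=5.126, x_land=189.309, impact vy=-10.029
  bounce: vy ← 0.7·10.029 = 7.020
Arc 5: start y=0.000, vy=7.020 → t=1.431, apex=2.512, x_land=208.101, impact vy=-7.020
  bounce: vy ← 0.7·7.020 = 4.914
Arc 6: start y=0.000, vy=4.914 → t=1.002, apex=1.231, x_land=221.255, impact vy=-4.914
  bounce: vy ← 0.7·4.914 = 3.440
Arc 7: start y=0.000, vy=3.440 → t=0.701, apex=0.603, x_land=230.463, impact vy=-3.440
  bounce: vy ← 0.7·3.440 = 2.408

1 5.280 43.571 69.328
2 4.173 21.350 124.114
3 2.921 10.461 162.464
4 2.045 5.126 189.309
5 1.431 2.512 208.101
6 1.002 1.231 221.255
7 0.701 0.603 230.463
final: 230.463 2.408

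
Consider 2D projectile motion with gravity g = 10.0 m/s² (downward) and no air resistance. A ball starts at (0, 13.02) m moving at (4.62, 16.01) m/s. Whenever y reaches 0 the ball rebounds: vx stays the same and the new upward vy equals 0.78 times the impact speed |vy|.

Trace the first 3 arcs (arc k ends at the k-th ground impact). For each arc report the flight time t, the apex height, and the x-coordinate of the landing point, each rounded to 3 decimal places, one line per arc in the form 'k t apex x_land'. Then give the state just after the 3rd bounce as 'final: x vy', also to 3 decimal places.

1 3.874 25.836 17.899
2 3.546 15.719 34.282
3 2.766 9.563 47.060
final: 47.060 10.787

Arc 1: start y=13.020, vy=16.010 → t=3.874, apex=25.836, x_land=17.899, impact vy=-22.731
  bounce: vy ← 0.78·22.731 = 17.731
Arc 2: start y=0.000, vy=17.731 → t=3.546, apex=15.719, x_land=34.282, impact vy=-17.731
  bounce: vy ← 0.78·17.731 = 13.830
Arc 3: start y=0.000, vy=13.830 → t=2.766, apex=9.563, x_land=47.060, impact vy=-13.830
  bounce: vy ← 0.78·13.830 = 10.787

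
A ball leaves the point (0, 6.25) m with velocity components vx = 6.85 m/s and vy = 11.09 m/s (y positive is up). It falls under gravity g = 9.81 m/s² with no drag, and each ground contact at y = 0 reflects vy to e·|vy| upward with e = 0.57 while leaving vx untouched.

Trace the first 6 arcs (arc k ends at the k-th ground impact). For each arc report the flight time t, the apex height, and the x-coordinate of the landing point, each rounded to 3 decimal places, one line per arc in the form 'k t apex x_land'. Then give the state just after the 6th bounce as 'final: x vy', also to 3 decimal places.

Arc 1: start y=6.250, vy=11.090 → t=2.728, apex=12.519, x_land=18.687, impact vy=-15.672
  bounce: vy ← 0.57·15.672 = 8.933
Arc 2: start y=0.000, vy=8.933 → t=1.821, apex=4.067, x_land=31.162, impact vy=-8.933
  bounce: vy ← 0.57·8.933 = 5.092
Arc 3: start y=0.000, vy=5.092 → t=1.038, apex=1.321, x_land=38.273, impact vy=-5.092
  bounce: vy ← 0.57·5.092 = 2.902
Arc 4: start y=0.000, vy=2.902 → t=0.592, apex=0.429, x_land=42.327, impact vy=-2.902
  bounce: vy ← 0.57·2.902 = 1.654
Arc 5: start y=0.000, vy=1.654 → t=0.337, apex=0.139, x_land=44.637, impact vy=-1.654
  bounce: vy ← 0.57·1.654 = 0.943
Arc 6: start y=0.000, vy=0.943 → t=0.192, apex=0.045, x_land=45.954, impact vy=-0.943
  bounce: vy ← 0.57·0.943 = 0.537

1 2.728 12.519 18.687
2 1.821 4.067 31.162
3 1.038 1.321 38.273
4 0.592 0.429 42.327
5 0.337 0.139 44.637
6 0.192 0.045 45.954
final: 45.954 0.537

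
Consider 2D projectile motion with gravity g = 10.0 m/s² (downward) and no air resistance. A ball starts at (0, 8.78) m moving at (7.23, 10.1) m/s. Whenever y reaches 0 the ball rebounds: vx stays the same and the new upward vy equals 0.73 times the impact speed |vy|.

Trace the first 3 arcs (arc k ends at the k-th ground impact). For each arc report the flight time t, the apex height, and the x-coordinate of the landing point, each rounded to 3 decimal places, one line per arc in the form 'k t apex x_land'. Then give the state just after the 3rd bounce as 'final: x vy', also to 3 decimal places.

Arc 1: start y=8.780, vy=10.100 → t=2.676, apex=13.880, x_land=19.349, impact vy=-16.662
  bounce: vy ← 0.73·16.662 = 12.163
Arc 2: start y=0.000, vy=12.163 → t=2.433, apex=7.397, x_land=36.936, impact vy=-12.163
  bounce: vy ← 0.73·12.163 = 8.879
Arc 3: start y=0.000, vy=8.879 → t=1.776, apex=3.942, x_land=49.775, impact vy=-8.879
  bounce: vy ← 0.73·8.879 = 6.482

1 2.676 13.880 19.349
2 2.433 7.397 36.936
3 1.776 3.942 49.775
final: 49.775 6.482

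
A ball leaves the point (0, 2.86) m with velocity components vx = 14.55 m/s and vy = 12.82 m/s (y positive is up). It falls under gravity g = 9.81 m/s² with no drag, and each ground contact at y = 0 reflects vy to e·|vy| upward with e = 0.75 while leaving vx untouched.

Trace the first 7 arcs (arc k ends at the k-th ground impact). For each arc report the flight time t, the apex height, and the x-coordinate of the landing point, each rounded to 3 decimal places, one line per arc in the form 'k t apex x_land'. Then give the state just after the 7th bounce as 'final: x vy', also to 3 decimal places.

Arc 1: start y=2.860, vy=12.820 → t=2.820, apex=11.237, x_land=41.037, impact vy=-14.848
  bounce: vy ← 0.75·14.848 = 11.136
Arc 2: start y=0.000, vy=11.136 → t=2.270, apex=6.321, x_land=74.070, impact vy=-11.136
  bounce: vy ← 0.75·11.136 = 8.352
Arc 3: start y=0.000, vy=8.352 → t=1.703, apex=3.555, x_land=98.846, impact vy=-8.352
  bounce: vy ← 0.75·8.352 = 6.264
Arc 4: start y=0.000, vy=6.264 → t=1.277, apex=2.000, x_land=117.427, impact vy=-6.264
  bounce: vy ← 0.75·6.264 = 4.698
Arc 5: start y=0.000, vy=4.698 → t=0.958, apex=1.125, x_land=131.363, impact vy=-4.698
  bounce: vy ← 0.75·4.698 = 3.524
Arc 6: start y=0.000, vy=3.524 → t=0.718, apex=0.633, x_land=141.815, impact vy=-3.524
  bounce: vy ← 0.75·3.524 = 2.643
Arc 7: start y=0.000, vy=2.643 → t=0.539, apex=0.356, x_land=149.654, impact vy=-2.643
  bounce: vy ← 0.75·2.643 = 1.982

1 2.820 11.237 41.037
2 2.270 6.321 74.070
3 1.703 3.555 98.846
4 1.277 2.000 117.427
5 0.958 1.125 131.363
6 0.718 0.633 141.815
7 0.539 0.356 149.654
final: 149.654 1.982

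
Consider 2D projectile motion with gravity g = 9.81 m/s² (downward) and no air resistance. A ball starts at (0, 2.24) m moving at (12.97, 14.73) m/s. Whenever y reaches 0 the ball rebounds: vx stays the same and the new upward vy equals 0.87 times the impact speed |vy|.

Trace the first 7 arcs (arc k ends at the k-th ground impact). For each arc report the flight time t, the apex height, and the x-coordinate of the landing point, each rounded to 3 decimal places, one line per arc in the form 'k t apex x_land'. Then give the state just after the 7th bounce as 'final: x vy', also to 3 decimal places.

Arc 1: start y=2.240, vy=14.730 → t=3.148, apex=13.299, x_land=40.831, impact vy=-16.153
  bounce: vy ← 0.87·16.153 = 14.053
Arc 2: start y=0.000, vy=14.053 → t=2.865, apex=10.066, x_land=77.991, impact vy=-14.053
  bounce: vy ← 0.87·14.053 = 12.226
Arc 3: start y=0.000, vy=12.226 → t=2.493, apex=7.619, x_land=110.320, impact vy=-12.226
  bounce: vy ← 0.87·12.226 = 10.637
Arc 4: start y=0.000, vy=10.637 → t=2.169, apex=5.767, x_land=138.447, impact vy=-10.637
  bounce: vy ← 0.87·10.637 = 9.254
Arc 5: start y=0.000, vy=9.254 → t=1.887, apex=4.365, x_land=162.917, impact vy=-9.254
  bounce: vy ← 0.87·9.254 = 8.051
Arc 6: start y=0.000, vy=8.051 → t=1.641, apex=3.304, x_land=184.205, impact vy=-8.051
  bounce: vy ← 0.87·8.051 = 7.004
Arc 7: start y=0.000, vy=7.004 → t=1.428, apex=2.501, x_land=202.727, impact vy=-7.004
  bounce: vy ← 0.87·7.004 = 6.094

1 3.148 13.299 40.831
2 2.865 10.066 77.991
3 2.493 7.619 110.320
4 2.169 5.767 138.447
5 1.887 4.365 162.917
6 1.641 3.304 184.205
7 1.428 2.501 202.727
final: 202.727 6.094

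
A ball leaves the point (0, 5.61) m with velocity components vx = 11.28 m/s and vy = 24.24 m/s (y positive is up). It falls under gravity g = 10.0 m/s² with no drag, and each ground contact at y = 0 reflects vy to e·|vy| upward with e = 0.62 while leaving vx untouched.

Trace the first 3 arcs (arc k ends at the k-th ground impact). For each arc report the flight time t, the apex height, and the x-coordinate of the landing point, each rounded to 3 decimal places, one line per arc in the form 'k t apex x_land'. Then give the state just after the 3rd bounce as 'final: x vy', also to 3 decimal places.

Arc 1: start y=5.610, vy=24.240 → t=5.069, apex=34.989, x_land=57.182, impact vy=-26.453
  bounce: vy ← 0.62·26.453 = 16.401
Arc 2: start y=0.000, vy=16.401 → t=3.280, apex=13.450, x_land=94.183, impact vy=-16.401
  bounce: vy ← 0.62·16.401 = 10.169
Arc 3: start y=0.000, vy=10.169 → t=2.034, apex=5.170, x_land=117.123, impact vy=-10.169
  bounce: vy ← 0.62·10.169 = 6.305

1 5.069 34.989 57.182
2 3.280 13.450 94.183
3 2.034 5.170 117.123
final: 117.123 6.305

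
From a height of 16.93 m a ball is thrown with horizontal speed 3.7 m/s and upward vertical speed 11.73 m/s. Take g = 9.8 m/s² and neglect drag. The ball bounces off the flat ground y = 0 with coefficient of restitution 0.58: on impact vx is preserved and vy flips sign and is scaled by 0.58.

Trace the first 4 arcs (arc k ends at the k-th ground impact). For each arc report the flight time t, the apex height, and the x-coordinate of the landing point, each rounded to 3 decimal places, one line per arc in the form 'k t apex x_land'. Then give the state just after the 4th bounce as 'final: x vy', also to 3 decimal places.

1 3.408 23.950 12.609
2 2.565 8.057 22.098
3 1.487 2.710 27.601
4 0.863 0.912 30.793
final: 30.793 2.452

Arc 1: start y=16.930, vy=11.730 → t=3.408, apex=23.950, x_land=12.609, impact vy=-21.666
  bounce: vy ← 0.58·21.666 = 12.566
Arc 2: start y=0.000, vy=12.566 → t=2.565, apex=8.057, x_land=22.098, impact vy=-12.566
  bounce: vy ← 0.58·12.566 = 7.288
Arc 3: start y=0.000, vy=7.288 → t=1.487, apex=2.710, x_land=27.601, impact vy=-7.288
  bounce: vy ← 0.58·7.288 = 4.227
Arc 4: start y=0.000, vy=4.227 → t=0.863, apex=0.912, x_land=30.793, impact vy=-4.227
  bounce: vy ← 0.58·4.227 = 2.452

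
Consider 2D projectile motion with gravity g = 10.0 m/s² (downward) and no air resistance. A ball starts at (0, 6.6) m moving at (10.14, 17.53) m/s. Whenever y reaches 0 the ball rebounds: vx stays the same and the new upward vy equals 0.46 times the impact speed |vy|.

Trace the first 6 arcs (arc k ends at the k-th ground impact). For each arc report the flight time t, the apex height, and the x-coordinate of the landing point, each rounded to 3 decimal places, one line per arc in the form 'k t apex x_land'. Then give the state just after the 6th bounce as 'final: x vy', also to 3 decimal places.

Arc 1: start y=6.600, vy=17.530 → t=3.849, apex=21.965, x_land=39.028, impact vy=-20.960
  bounce: vy ← 0.46·20.960 = 9.641
Arc 2: start y=0.000, vy=9.641 → t=1.928, apex=4.648, x_land=58.581, impact vy=-9.641
  bounce: vy ← 0.46·9.641 = 4.435
Arc 3: start y=0.000, vy=4.435 → t=0.887, apex=0.983, x_land=67.575, impact vy=-4.435
  bounce: vy ← 0.46·4.435 = 2.040
Arc 4: start y=0.000, vy=2.040 → t=0.408, apex=0.208, x_land=71.713, impact vy=-2.040
  bounce: vy ← 0.46·2.040 = 0.938
Arc 5: start y=0.000, vy=0.938 → t=0.188, apex=0.044, x_land=73.616, impact vy=-0.938
  bounce: vy ← 0.46·0.938 = 0.432
Arc 6: start y=0.000, vy=0.432 → t=0.086, apex=0.009, x_land=74.491, impact vy=-0.432
  bounce: vy ← 0.46·0.432 = 0.199

1 3.849 21.965 39.028
2 1.928 4.648 58.581
3 0.887 0.983 67.575
4 0.408 0.208 71.713
5 0.188 0.044 73.616
6 0.086 0.009 74.491
final: 74.491 0.199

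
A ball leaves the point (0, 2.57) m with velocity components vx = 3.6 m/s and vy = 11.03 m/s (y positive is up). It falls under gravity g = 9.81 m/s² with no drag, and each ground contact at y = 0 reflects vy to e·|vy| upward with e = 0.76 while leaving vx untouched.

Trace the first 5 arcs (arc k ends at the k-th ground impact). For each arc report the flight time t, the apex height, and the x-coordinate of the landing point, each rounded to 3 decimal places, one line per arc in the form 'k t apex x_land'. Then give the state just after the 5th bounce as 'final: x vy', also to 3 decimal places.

Arc 1: start y=2.570, vy=11.030 → t=2.462, apex=8.771, x_land=8.862, impact vy=-13.118
  bounce: vy ← 0.76·13.118 = 9.970
Arc 2: start y=0.000, vy=9.970 → t=2.033, apex=5.066, x_land=16.179, impact vy=-9.970
  bounce: vy ← 0.76·9.970 = 7.577
Arc 3: start y=0.000, vy=7.577 → t=1.545, apex=2.926, x_land=21.740, impact vy=-7.577
  bounce: vy ← 0.76·7.577 = 5.759
Arc 4: start y=0.000, vy=5.759 → t=1.174, apex=1.690, x_land=25.966, impact vy=-5.759
  bounce: vy ← 0.76·5.759 = 4.376
Arc 5: start y=0.000, vy=4.376 → t=0.892, apex=0.976, x_land=29.179, impact vy=-4.376
  bounce: vy ← 0.76·4.376 = 3.326

1 2.462 8.771 8.862
2 2.033 5.066 16.179
3 1.545 2.926 21.740
4 1.174 1.690 25.966
5 0.892 0.976 29.179
final: 29.179 3.326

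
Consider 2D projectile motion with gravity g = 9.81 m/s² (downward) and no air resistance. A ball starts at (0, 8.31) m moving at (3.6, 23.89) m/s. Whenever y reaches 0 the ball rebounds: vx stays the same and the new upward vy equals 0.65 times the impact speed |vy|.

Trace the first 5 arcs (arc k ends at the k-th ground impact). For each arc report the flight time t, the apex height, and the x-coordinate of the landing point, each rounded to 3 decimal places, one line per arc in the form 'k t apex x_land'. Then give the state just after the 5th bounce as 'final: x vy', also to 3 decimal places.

Arc 1: start y=8.310, vy=23.890 → t=5.197, apex=37.399, x_land=18.708, impact vy=-27.088
  bounce: vy ← 0.65·27.088 = 17.607
Arc 2: start y=0.000, vy=17.607 → t=3.590, apex=15.801, x_land=31.630, impact vy=-17.607
  bounce: vy ← 0.65·17.607 = 11.445
Arc 3: start y=0.000, vy=11.445 → t=2.333, apex=6.676, x_land=40.030, impact vy=-11.445
  bounce: vy ← 0.65·11.445 = 7.439
Arc 4: start y=0.000, vy=7.439 → t=1.517, apex=2.821, x_land=45.490, impact vy=-7.439
  bounce: vy ← 0.65·7.439 = 4.835
Arc 5: start y=0.000, vy=4.835 → t=0.986, apex=1.192, x_land=49.039, impact vy=-4.835
  bounce: vy ← 0.65·4.835 = 3.143

1 5.197 37.399 18.708
2 3.590 15.801 31.630
3 2.333 6.676 40.030
4 1.517 2.821 45.490
5 0.986 1.192 49.039
final: 49.039 3.143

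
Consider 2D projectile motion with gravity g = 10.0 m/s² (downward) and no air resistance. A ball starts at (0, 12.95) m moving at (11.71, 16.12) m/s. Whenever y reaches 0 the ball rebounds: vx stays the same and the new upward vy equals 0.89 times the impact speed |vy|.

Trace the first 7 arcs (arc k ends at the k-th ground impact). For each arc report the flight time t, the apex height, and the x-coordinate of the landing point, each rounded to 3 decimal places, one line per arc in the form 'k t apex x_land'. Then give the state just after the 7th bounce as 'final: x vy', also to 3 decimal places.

1 3.890 25.943 45.550
2 4.055 20.549 93.029
3 3.609 16.277 135.285
4 3.212 12.893 172.893
5 2.858 10.213 206.364
6 2.544 8.089 236.153
7 2.264 6.408 262.666
final: 262.666 10.075

Arc 1: start y=12.950, vy=16.120 → t=3.890, apex=25.943, x_land=45.550, impact vy=-22.778
  bounce: vy ← 0.89·22.778 = 20.273
Arc 2: start y=0.000, vy=20.273 → t=4.055, apex=20.549, x_land=93.029, impact vy=-20.273
  bounce: vy ← 0.89·20.273 = 18.043
Arc 3: start y=0.000, vy=18.043 → t=3.609, apex=16.277, x_land=135.285, impact vy=-18.043
  bounce: vy ← 0.89·18.043 = 16.058
Arc 4: start y=0.000, vy=16.058 → t=3.212, apex=12.893, x_land=172.893, impact vy=-16.058
  bounce: vy ← 0.89·16.058 = 14.292
Arc 5: start y=0.000, vy=14.292 → t=2.858, apex=10.213, x_land=206.364, impact vy=-14.292
  bounce: vy ← 0.89·14.292 = 12.720
Arc 6: start y=0.000, vy=12.720 → t=2.544, apex=8.089, x_land=236.153, impact vy=-12.720
  bounce: vy ← 0.89·12.720 = 11.320
Arc 7: start y=0.000, vy=11.320 → t=2.264, apex=6.408, x_land=262.666, impact vy=-11.320
  bounce: vy ← 0.89·11.320 = 10.075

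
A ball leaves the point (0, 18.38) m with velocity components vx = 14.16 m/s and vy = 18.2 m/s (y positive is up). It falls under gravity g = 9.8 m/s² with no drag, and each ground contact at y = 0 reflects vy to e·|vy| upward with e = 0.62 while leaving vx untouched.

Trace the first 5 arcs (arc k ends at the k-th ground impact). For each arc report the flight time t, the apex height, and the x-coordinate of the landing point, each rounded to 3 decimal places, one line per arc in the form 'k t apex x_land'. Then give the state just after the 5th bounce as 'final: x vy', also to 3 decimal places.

1 4.540 35.280 64.292
2 3.327 13.562 111.407
3 2.063 5.213 140.617
4 1.279 2.004 158.728
5 0.793 0.770 169.957
final: 169.957 2.409

Arc 1: start y=18.380, vy=18.200 → t=4.540, apex=35.280, x_land=64.292, impact vy=-26.296
  bounce: vy ← 0.62·26.296 = 16.304
Arc 2: start y=0.000, vy=16.304 → t=3.327, apex=13.562, x_land=111.407, impact vy=-16.304
  bounce: vy ← 0.62·16.304 = 10.108
Arc 3: start y=0.000, vy=10.108 → t=2.063, apex=5.213, x_land=140.617, impact vy=-10.108
  bounce: vy ← 0.62·10.108 = 6.267
Arc 4: start y=0.000, vy=6.267 → t=1.279, apex=2.004, x_land=158.728, impact vy=-6.267
  bounce: vy ← 0.62·6.267 = 3.886
Arc 5: start y=0.000, vy=3.886 → t=0.793, apex=0.770, x_land=169.957, impact vy=-3.886
  bounce: vy ← 0.62·3.886 = 2.409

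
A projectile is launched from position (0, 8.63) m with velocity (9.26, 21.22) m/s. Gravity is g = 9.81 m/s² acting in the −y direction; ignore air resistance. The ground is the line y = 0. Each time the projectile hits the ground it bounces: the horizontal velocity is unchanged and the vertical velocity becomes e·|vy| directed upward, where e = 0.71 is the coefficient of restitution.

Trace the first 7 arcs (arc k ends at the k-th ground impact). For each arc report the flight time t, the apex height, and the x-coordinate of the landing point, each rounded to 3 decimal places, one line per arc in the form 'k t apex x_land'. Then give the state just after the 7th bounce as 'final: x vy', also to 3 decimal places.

Arc 1: start y=8.630, vy=21.220 → t=4.701, apex=31.580, x_land=43.527, impact vy=-24.892
  bounce: vy ← 0.71·24.892 = 17.673
Arc 2: start y=0.000, vy=17.673 → t=3.603, apex=15.920, x_land=76.892, impact vy=-17.673
  bounce: vy ← 0.71·17.673 = 12.548
Arc 3: start y=0.000, vy=12.548 → t=2.558, apex=8.025, x_land=100.581, impact vy=-12.548
  bounce: vy ← 0.71·12.548 = 8.909
Arc 4: start y=0.000, vy=8.909 → t=1.816, apex=4.045, x_land=117.400, impact vy=-8.909
  bounce: vy ← 0.71·8.909 = 6.325
Arc 5: start y=0.000, vy=6.325 → t=1.290, apex=2.039, x_land=129.341, impact vy=-6.325
  bounce: vy ← 0.71·6.325 = 4.491
Arc 6: start y=0.000, vy=4.491 → t=0.916, apex=1.028, x_land=137.820, impact vy=-4.491
  bounce: vy ← 0.71·4.491 = 3.189
Arc 7: start y=0.000, vy=3.189 → t=0.650, apex=0.518, x_land=143.840, impact vy=-3.189
  bounce: vy ← 0.71·3.189 = 2.264

1 4.701 31.580 43.527
2 3.603 15.920 76.892
3 2.558 8.025 100.581
4 1.816 4.045 117.400
5 1.290 2.039 129.341
6 0.916 1.028 137.820
7 0.650 0.518 143.840
final: 143.840 2.264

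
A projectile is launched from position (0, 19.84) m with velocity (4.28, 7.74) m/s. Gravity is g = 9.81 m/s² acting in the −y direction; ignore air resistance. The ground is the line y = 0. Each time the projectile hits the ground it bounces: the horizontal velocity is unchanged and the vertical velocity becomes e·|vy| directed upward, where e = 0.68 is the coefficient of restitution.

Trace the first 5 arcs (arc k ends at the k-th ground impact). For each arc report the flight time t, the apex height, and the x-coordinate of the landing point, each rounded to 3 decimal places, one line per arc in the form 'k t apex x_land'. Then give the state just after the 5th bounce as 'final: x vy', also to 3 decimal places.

1 2.949 22.893 12.623
2 2.938 10.586 25.199
3 1.998 4.895 33.750
4 1.359 2.263 39.565
5 0.924 1.047 43.519
final: 43.519 3.081

Arc 1: start y=19.840, vy=7.740 → t=2.949, apex=22.893, x_land=12.623, impact vy=-21.194
  bounce: vy ← 0.68·21.194 = 14.412
Arc 2: start y=0.000, vy=14.412 → t=2.938, apex=10.586, x_land=25.199, impact vy=-14.412
  bounce: vy ← 0.68·14.412 = 9.800
Arc 3: start y=0.000, vy=9.800 → t=1.998, apex=4.895, x_land=33.750, impact vy=-9.800
  bounce: vy ← 0.68·9.800 = 6.664
Arc 4: start y=0.000, vy=6.664 → t=1.359, apex=2.263, x_land=39.565, impact vy=-6.664
  bounce: vy ← 0.68·6.664 = 4.531
Arc 5: start y=0.000, vy=4.531 → t=0.924, apex=1.047, x_land=43.519, impact vy=-4.531
  bounce: vy ← 0.68·4.531 = 3.081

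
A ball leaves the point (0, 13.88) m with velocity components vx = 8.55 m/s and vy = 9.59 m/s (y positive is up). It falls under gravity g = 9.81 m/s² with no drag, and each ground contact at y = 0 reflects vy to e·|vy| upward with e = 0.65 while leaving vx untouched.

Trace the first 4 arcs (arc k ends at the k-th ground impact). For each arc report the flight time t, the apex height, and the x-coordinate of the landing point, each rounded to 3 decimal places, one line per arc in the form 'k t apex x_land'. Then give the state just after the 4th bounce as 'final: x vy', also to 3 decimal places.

1 2.923 18.567 24.993
2 2.529 7.845 46.619
3 1.644 3.314 60.675
4 1.069 1.400 69.812
final: 69.812 3.407

Arc 1: start y=13.880, vy=9.590 → t=2.923, apex=18.567, x_land=24.993, impact vy=-19.086
  bounce: vy ← 0.65·19.086 = 12.406
Arc 2: start y=0.000, vy=12.406 → t=2.529, apex=7.845, x_land=46.619, impact vy=-12.406
  bounce: vy ← 0.65·12.406 = 8.064
Arc 3: start y=0.000, vy=8.064 → t=1.644, apex=3.314, x_land=60.675, impact vy=-8.064
  bounce: vy ← 0.65·8.064 = 5.242
Arc 4: start y=0.000, vy=5.242 → t=1.069, apex=1.400, x_land=69.812, impact vy=-5.242
  bounce: vy ← 0.65·5.242 = 3.407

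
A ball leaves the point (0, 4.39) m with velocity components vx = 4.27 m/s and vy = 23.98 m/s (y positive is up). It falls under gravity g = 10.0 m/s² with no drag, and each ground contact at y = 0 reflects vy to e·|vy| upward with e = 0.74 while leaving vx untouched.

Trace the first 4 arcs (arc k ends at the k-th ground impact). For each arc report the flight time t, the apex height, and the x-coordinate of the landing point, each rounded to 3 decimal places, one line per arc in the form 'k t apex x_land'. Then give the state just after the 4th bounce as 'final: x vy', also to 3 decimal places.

1 4.973 33.142 21.233
2 3.810 18.149 37.503
3 2.820 9.938 49.543
4 2.087 5.442 58.453
final: 58.453 7.720

Arc 1: start y=4.390, vy=23.980 → t=4.973, apex=33.142, x_land=21.233, impact vy=-25.746
  bounce: vy ← 0.74·25.746 = 19.052
Arc 2: start y=0.000, vy=19.052 → t=3.810, apex=18.149, x_land=37.503, impact vy=-19.052
  bounce: vy ← 0.74·19.052 = 14.098
Arc 3: start y=0.000, vy=14.098 → t=2.820, apex=9.938, x_land=49.543, impact vy=-14.098
  bounce: vy ← 0.74·14.098 = 10.433
Arc 4: start y=0.000, vy=10.433 → t=2.087, apex=5.442, x_land=58.453, impact vy=-10.433
  bounce: vy ← 0.74·10.433 = 7.720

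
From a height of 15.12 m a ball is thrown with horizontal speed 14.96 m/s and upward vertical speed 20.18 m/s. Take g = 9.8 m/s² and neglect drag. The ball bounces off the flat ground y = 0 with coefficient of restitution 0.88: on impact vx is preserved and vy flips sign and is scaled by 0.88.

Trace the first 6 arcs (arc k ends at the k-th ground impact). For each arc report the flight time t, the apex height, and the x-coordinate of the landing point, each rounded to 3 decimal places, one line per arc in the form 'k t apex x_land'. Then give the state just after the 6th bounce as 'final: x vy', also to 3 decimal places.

1 4.766 35.897 71.297
2 4.764 27.799 142.562
3 4.192 21.527 205.275
4 3.689 16.671 260.463
5 3.246 12.910 309.028
6 2.857 9.997 351.765
final: 351.765 12.318

Arc 1: start y=15.120, vy=20.180 → t=4.766, apex=35.897, x_land=71.297, impact vy=-26.525
  bounce: vy ← 0.88·26.525 = 23.342
Arc 2: start y=0.000, vy=23.342 → t=4.764, apex=27.799, x_land=142.562, impact vy=-23.342
  bounce: vy ← 0.88·23.342 = 20.541
Arc 3: start y=0.000, vy=20.541 → t=4.192, apex=21.527, x_land=205.275, impact vy=-20.541
  bounce: vy ← 0.88·20.541 = 18.076
Arc 4: start y=0.000, vy=18.076 → t=3.689, apex=16.671, x_land=260.463, impact vy=-18.076
  bounce: vy ← 0.88·18.076 = 15.907
Arc 5: start y=0.000, vy=15.907 → t=3.246, apex=12.910, x_land=309.028, impact vy=-15.907
  bounce: vy ← 0.88·15.907 = 13.998
Arc 6: start y=0.000, vy=13.998 → t=2.857, apex=9.997, x_land=351.765, impact vy=-13.998
  bounce: vy ← 0.88·13.998 = 12.318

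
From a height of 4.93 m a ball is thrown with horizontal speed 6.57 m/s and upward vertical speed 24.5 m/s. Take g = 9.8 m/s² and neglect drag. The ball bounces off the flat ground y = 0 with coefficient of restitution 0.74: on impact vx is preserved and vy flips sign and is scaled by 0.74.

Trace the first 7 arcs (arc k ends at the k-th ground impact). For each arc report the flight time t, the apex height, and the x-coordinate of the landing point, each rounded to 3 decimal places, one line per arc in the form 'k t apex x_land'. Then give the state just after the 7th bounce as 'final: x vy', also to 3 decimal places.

Arc 1: start y=4.930, vy=24.500 → t=5.194, apex=35.555, x_land=34.123, impact vy=-26.398
  bounce: vy ← 0.74·26.398 = 19.535
Arc 2: start y=0.000, vy=19.535 → t=3.987, apex=19.470, x_land=60.315, impact vy=-19.535
  bounce: vy ← 0.74·19.535 = 14.456
Arc 3: start y=0.000, vy=14.456 → t=2.950, apex=10.662, x_land=79.698, impact vy=-14.456
  bounce: vy ← 0.74·14.456 = 10.697
Arc 4: start y=0.000, vy=10.697 → t=2.183, apex=5.838, x_land=94.041, impact vy=-10.697
  bounce: vy ← 0.74·10.697 = 7.916
Arc 5: start y=0.000, vy=7.916 → t=1.616, apex=3.197, x_land=104.655, impact vy=-7.916
  bounce: vy ← 0.74·7.916 = 5.858
Arc 6: start y=0.000, vy=5.858 → t=1.195, apex=1.751, x_land=112.509, impact vy=-5.858
  bounce: vy ← 0.74·5.858 = 4.335
Arc 7: start y=0.000, vy=4.335 → t=0.885, apex=0.959, x_land=118.321, impact vy=-4.335
  bounce: vy ← 0.74·4.335 = 3.208

1 5.194 35.555 34.123
2 3.987 19.470 60.315
3 2.950 10.662 79.698
4 2.183 5.838 94.041
5 1.616 3.197 104.655
6 1.195 1.751 112.509
7 0.885 0.959 118.321
final: 118.321 3.208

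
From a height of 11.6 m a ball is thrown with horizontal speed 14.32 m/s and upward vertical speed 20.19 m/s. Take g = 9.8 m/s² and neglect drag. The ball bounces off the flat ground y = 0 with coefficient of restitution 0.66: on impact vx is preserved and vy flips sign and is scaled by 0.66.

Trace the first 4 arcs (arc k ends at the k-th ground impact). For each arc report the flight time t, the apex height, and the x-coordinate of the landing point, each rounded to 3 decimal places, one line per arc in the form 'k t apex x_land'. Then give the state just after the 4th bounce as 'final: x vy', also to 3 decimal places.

1 4.632 32.398 66.324
2 3.394 14.112 114.928
3 2.240 6.147 147.007
4 1.478 2.678 168.179
final: 168.179 4.781

Arc 1: start y=11.600, vy=20.190 → t=4.632, apex=32.398, x_land=66.324, impact vy=-25.199
  bounce: vy ← 0.66·25.199 = 16.631
Arc 2: start y=0.000, vy=16.631 → t=3.394, apex=14.112, x_land=114.928, impact vy=-16.631
  bounce: vy ← 0.66·16.631 = 10.977
Arc 3: start y=0.000, vy=10.977 → t=2.240, apex=6.147, x_land=147.007, impact vy=-10.977
  bounce: vy ← 0.66·10.977 = 7.245
Arc 4: start y=0.000, vy=7.245 → t=1.478, apex=2.678, x_land=168.179, impact vy=-7.245
  bounce: vy ← 0.66·7.245 = 4.781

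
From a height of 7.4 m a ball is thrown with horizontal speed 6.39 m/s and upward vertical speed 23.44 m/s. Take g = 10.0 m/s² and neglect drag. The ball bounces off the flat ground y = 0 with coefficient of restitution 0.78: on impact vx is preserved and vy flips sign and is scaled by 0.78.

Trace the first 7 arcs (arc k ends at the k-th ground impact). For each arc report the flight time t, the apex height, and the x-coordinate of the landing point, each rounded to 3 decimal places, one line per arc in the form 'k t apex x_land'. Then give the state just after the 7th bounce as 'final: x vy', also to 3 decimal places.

1 4.985 34.872 31.853
2 4.120 21.216 58.179
3 3.213 12.908 78.713
4 2.506 7.853 94.729
5 1.955 4.778 107.222
6 1.525 2.907 116.967
7 1.189 1.769 124.567
final: 124.567 4.639

Arc 1: start y=7.400, vy=23.440 → t=4.985, apex=34.872, x_land=31.853, impact vy=-26.409
  bounce: vy ← 0.78·26.409 = 20.599
Arc 2: start y=0.000, vy=20.599 → t=4.120, apex=21.216, x_land=58.179, impact vy=-20.599
  bounce: vy ← 0.78·20.599 = 16.067
Arc 3: start y=0.000, vy=16.067 → t=3.213, apex=12.908, x_land=78.713, impact vy=-16.067
  bounce: vy ← 0.78·16.067 = 12.532
Arc 4: start y=0.000, vy=12.532 → t=2.506, apex=7.853, x_land=94.729, impact vy=-12.532
  bounce: vy ← 0.78·12.532 = 9.775
Arc 5: start y=0.000, vy=9.775 → t=1.955, apex=4.778, x_land=107.222, impact vy=-9.775
  bounce: vy ← 0.78·9.775 = 7.625
Arc 6: start y=0.000, vy=7.625 → t=1.525, apex=2.907, x_land=116.967, impact vy=-7.625
  bounce: vy ← 0.78·7.625 = 5.947
Arc 7: start y=0.000, vy=5.947 → t=1.189, apex=1.769, x_land=124.567, impact vy=-5.947
  bounce: vy ← 0.78·5.947 = 4.639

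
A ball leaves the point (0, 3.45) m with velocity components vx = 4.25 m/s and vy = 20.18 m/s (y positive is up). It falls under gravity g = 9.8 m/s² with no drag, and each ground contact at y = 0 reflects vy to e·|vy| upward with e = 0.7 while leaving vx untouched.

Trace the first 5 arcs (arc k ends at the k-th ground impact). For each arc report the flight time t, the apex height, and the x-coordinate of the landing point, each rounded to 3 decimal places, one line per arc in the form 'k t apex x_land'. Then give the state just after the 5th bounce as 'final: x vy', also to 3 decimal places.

1 4.283 24.227 18.202
2 3.113 11.871 31.432
3 2.179 5.817 40.693
4 1.525 2.850 47.176
5 1.068 1.397 51.714
final: 51.714 3.662

Arc 1: start y=3.450, vy=20.180 → t=4.283, apex=24.227, x_land=18.202, impact vy=-21.791
  bounce: vy ← 0.7·21.791 = 15.254
Arc 2: start y=0.000, vy=15.254 → t=3.113, apex=11.871, x_land=31.432, impact vy=-15.254
  bounce: vy ← 0.7·15.254 = 10.678
Arc 3: start y=0.000, vy=10.678 → t=2.179, apex=5.817, x_land=40.693, impact vy=-10.678
  bounce: vy ← 0.7·10.678 = 7.474
Arc 4: start y=0.000, vy=7.474 → t=1.525, apex=2.850, x_land=47.176, impact vy=-7.474
  bounce: vy ← 0.7·7.474 = 5.232
Arc 5: start y=0.000, vy=5.232 → t=1.068, apex=1.397, x_land=51.714, impact vy=-5.232
  bounce: vy ← 0.7·5.232 = 3.662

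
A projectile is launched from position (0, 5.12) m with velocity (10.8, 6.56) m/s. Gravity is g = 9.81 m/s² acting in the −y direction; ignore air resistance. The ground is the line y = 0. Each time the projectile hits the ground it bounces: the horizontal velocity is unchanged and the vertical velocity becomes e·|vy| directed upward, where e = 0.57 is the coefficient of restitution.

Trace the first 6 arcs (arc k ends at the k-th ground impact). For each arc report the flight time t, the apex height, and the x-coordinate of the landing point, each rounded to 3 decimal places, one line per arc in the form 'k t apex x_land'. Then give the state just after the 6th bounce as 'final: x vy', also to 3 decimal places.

1 1.890 7.313 20.410
2 1.392 2.376 35.443
3 0.793 0.772 44.013
4 0.452 0.251 48.897
5 0.258 0.081 51.681
6 0.147 0.026 53.268
final: 53.268 0.411

Arc 1: start y=5.120, vy=6.560 → t=1.890, apex=7.313, x_land=20.410, impact vy=-11.979
  bounce: vy ← 0.57·11.979 = 6.828
Arc 2: start y=0.000, vy=6.828 → t=1.392, apex=2.376, x_land=35.443, impact vy=-6.828
  bounce: vy ← 0.57·6.828 = 3.892
Arc 3: start y=0.000, vy=3.892 → t=0.793, apex=0.772, x_land=44.013, impact vy=-3.892
  bounce: vy ← 0.57·3.892 = 2.218
Arc 4: start y=0.000, vy=2.218 → t=0.452, apex=0.251, x_land=48.897, impact vy=-2.218
  bounce: vy ← 0.57·2.218 = 1.264
Arc 5: start y=0.000, vy=1.264 → t=0.258, apex=0.081, x_land=51.681, impact vy=-1.264
  bounce: vy ← 0.57·1.264 = 0.721
Arc 6: start y=0.000, vy=0.721 → t=0.147, apex=0.026, x_land=53.268, impact vy=-0.721
  bounce: vy ← 0.57·0.721 = 0.411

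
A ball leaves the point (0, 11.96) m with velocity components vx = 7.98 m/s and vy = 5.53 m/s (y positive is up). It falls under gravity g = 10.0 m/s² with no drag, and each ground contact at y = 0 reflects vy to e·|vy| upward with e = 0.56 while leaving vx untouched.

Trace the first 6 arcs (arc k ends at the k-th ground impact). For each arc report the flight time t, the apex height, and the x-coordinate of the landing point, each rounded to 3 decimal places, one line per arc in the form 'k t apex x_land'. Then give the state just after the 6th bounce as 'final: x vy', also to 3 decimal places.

Arc 1: start y=11.960, vy=5.530 → t=2.196, apex=13.489, x_land=17.520, impact vy=-16.425
  bounce: vy ← 0.56·16.425 = 9.198
Arc 2: start y=0.000, vy=9.198 → t=1.840, apex=4.230, x_land=32.200, impact vy=-9.198
  bounce: vy ← 0.56·9.198 = 5.151
Arc 3: start y=0.000, vy=5.151 → t=1.030, apex=1.327, x_land=40.421, impact vy=-5.151
  bounce: vy ← 0.56·5.151 = 2.884
Arc 4: start y=0.000, vy=2.884 → t=0.577, apex=0.416, x_land=45.025, impact vy=-2.884
  bounce: vy ← 0.56·2.884 = 1.615
Arc 5: start y=0.000, vy=1.615 → t=0.323, apex=0.130, x_land=47.603, impact vy=-1.615
  bounce: vy ← 0.56·1.615 = 0.905
Arc 6: start y=0.000, vy=0.905 → t=0.181, apex=0.041, x_land=49.046, impact vy=-0.905
  bounce: vy ← 0.56·0.905 = 0.507

1 2.196 13.489 17.520
2 1.840 4.230 32.200
3 1.030 1.327 40.421
4 0.577 0.416 45.025
5 0.323 0.130 47.603
6 0.181 0.041 49.046
final: 49.046 0.507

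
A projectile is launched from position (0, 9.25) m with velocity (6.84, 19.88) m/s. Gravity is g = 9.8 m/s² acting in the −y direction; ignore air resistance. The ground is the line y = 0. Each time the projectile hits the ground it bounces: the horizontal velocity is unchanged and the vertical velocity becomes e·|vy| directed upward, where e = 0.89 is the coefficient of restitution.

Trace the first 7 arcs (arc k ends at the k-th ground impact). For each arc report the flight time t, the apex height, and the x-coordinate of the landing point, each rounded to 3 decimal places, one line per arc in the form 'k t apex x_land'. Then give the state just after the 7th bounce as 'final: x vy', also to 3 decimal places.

Arc 1: start y=9.250, vy=19.880 → t=4.479, apex=29.414, x_land=30.634, impact vy=-24.011
  bounce: vy ← 0.89·24.011 = 21.370
Arc 2: start y=0.000, vy=21.370 → t=4.361, apex=23.299, x_land=60.464, impact vy=-21.370
  bounce: vy ← 0.89·21.370 = 19.019
Arc 3: start y=0.000, vy=19.019 → t=3.881, apex=18.455, x_land=87.013, impact vy=-19.019
  bounce: vy ← 0.89·19.019 = 16.927
Arc 4: start y=0.000, vy=16.927 → t=3.454, apex=14.618, x_land=110.641, impact vy=-16.927
  bounce: vy ← 0.89·16.927 = 15.065
Arc 5: start y=0.000, vy=15.065 → t=3.074, apex=11.579, x_land=131.671, impact vy=-15.065
  bounce: vy ← 0.89·15.065 = 13.408
Arc 6: start y=0.000, vy=13.408 → t=2.736, apex=9.172, x_land=150.387, impact vy=-13.408
  bounce: vy ← 0.89·13.408 = 11.933
Arc 7: start y=0.000, vy=11.933 → t=2.435, apex=7.265, x_land=167.044, impact vy=-11.933
  bounce: vy ← 0.89·11.933 = 10.620

1 4.479 29.414 30.634
2 4.361 23.299 60.464
3 3.881 18.455 87.013
4 3.454 14.618 110.641
5 3.074 11.579 131.671
6 2.736 9.172 150.387
7 2.435 7.265 167.044
final: 167.044 10.620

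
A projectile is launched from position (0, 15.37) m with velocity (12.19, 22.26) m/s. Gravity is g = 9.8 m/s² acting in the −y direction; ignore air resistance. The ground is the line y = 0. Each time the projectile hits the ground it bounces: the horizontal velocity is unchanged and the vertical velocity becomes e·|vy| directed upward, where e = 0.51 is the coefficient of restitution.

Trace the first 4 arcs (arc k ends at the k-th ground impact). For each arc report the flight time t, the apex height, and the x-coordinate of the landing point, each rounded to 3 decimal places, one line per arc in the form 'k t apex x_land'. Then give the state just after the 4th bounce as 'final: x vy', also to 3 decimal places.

Arc 1: start y=15.370, vy=22.260 → t=5.152, apex=40.651, x_land=62.800, impact vy=-28.227
  bounce: vy ← 0.51·28.227 = 14.396
Arc 2: start y=0.000, vy=14.396 → t=2.938, apex=10.573, x_land=98.613, impact vy=-14.396
  bounce: vy ← 0.51·14.396 = 7.342
Arc 3: start y=0.000, vy=7.342 → t=1.498, apex=2.750, x_land=116.877, impact vy=-7.342
  bounce: vy ← 0.51·7.342 = 3.744
Arc 4: start y=0.000, vy=3.744 → t=0.764, apex=0.715, x_land=126.192, impact vy=-3.744
  bounce: vy ← 0.51·3.744 = 1.910

1 5.152 40.651 62.800
2 2.938 10.573 98.613
3 1.498 2.750 116.877
4 0.764 0.715 126.192
final: 126.192 1.910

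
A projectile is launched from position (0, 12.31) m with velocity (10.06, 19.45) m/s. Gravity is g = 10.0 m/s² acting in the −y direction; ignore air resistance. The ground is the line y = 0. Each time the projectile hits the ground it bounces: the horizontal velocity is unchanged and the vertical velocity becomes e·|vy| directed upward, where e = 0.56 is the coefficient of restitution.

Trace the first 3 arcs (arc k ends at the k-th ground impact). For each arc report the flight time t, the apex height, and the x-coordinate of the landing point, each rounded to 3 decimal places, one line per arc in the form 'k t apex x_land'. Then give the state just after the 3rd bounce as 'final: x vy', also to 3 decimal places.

1 4.444 31.225 44.707
2 2.799 9.792 72.863
3 1.567 3.071 88.631
final: 88.631 4.389

Arc 1: start y=12.310, vy=19.450 → t=4.444, apex=31.225, x_land=44.707, impact vy=-24.990
  bounce: vy ← 0.56·24.990 = 13.994
Arc 2: start y=0.000, vy=13.994 → t=2.799, apex=9.792, x_land=72.863, impact vy=-13.994
  bounce: vy ← 0.56·13.994 = 7.837
Arc 3: start y=0.000, vy=7.837 → t=1.567, apex=3.071, x_land=88.631, impact vy=-7.837
  bounce: vy ← 0.56·7.837 = 4.389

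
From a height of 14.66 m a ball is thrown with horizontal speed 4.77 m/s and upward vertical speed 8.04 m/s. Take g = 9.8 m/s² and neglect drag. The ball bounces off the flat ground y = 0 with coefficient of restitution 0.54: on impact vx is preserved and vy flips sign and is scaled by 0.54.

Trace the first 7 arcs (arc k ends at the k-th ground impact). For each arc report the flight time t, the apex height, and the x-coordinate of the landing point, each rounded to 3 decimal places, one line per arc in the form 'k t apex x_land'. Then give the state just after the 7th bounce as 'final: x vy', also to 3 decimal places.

1 2.735 17.958 13.045
2 2.068 5.237 22.907
3 1.116 1.527 28.233
4 0.603 0.445 31.109
5 0.326 0.130 32.662
6 0.176 0.038 33.500
7 0.095 0.011 33.953
final: 33.953 0.251

Arc 1: start y=14.660, vy=8.040 → t=2.735, apex=17.958, x_land=13.045, impact vy=-18.761
  bounce: vy ← 0.54·18.761 = 10.131
Arc 2: start y=0.000, vy=10.131 → t=2.068, apex=5.237, x_land=22.907, impact vy=-10.131
  bounce: vy ← 0.54·10.131 = 5.471
Arc 3: start y=0.000, vy=5.471 → t=1.116, apex=1.527, x_land=28.233, impact vy=-5.471
  bounce: vy ← 0.54·5.471 = 2.954
Arc 4: start y=0.000, vy=2.954 → t=0.603, apex=0.445, x_land=31.109, impact vy=-2.954
  bounce: vy ← 0.54·2.954 = 1.595
Arc 5: start y=0.000, vy=1.595 → t=0.326, apex=0.130, x_land=32.662, impact vy=-1.595
  bounce: vy ← 0.54·1.595 = 0.861
Arc 6: start y=0.000, vy=0.861 → t=0.176, apex=0.038, x_land=33.500, impact vy=-0.861
  bounce: vy ← 0.54·0.861 = 0.465
Arc 7: start y=0.000, vy=0.465 → t=0.095, apex=0.011, x_land=33.953, impact vy=-0.465
  bounce: vy ← 0.54·0.465 = 0.251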